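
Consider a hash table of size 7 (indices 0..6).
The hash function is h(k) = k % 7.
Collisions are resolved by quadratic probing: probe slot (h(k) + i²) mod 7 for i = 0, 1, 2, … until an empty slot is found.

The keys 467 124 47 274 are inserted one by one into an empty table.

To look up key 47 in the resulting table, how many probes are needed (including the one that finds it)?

3

Insert 467: h=5, slot 5 empty -> index 5.
Insert 124: h=5, slot 5 occupied -> index 6.
Insert 47: h=5, slots 5,6 occupied -> index 2.
Insert 274: h=1, slot 1 empty -> index 1.
Table: [-, 274, 47, -, -, 467, 124]
Lookup 47: h=5, probe 5,6,2 → found at 2.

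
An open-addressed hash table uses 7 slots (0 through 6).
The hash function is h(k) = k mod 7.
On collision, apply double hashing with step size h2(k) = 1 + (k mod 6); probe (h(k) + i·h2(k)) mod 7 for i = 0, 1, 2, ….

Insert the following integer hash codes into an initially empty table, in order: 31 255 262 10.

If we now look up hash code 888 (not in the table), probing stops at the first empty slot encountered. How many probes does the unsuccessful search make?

4

31 hashes to 3; slot 3 is free => place at 3.
255 hashes to 3, h2=4; 3 taken => place at 0.
262 hashes to 3, h2=5; 3 taken => place at 1.
10 hashes to 3, h2=5; 3,1 taken => place at 6.
Table: [255, 262, ∅, 31, ∅, ∅, 10]
Lookup 888: h=6, h2=1, probe 6,0,1,2 → slot 2 empty, not found.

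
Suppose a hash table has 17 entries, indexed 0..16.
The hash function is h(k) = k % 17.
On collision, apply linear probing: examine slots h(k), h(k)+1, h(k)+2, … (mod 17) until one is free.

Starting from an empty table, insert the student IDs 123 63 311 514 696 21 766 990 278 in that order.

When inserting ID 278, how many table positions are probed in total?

123 hashes to 4; slot 4 is free -> place at 4.
63 hashes to 12; slot 12 is free -> place at 12.
311 hashes to 5; slot 5 is free -> place at 5.
514 hashes to 4; 4,5 taken -> place at 6.
696 hashes to 16; slot 16 is free -> place at 16.
21 hashes to 4; 4,5,6 taken -> place at 7.
766 hashes to 1; slot 1 is free -> place at 1.
990 hashes to 4; 4,5,6,7 taken -> place at 8.
278 hashes to 6; 6,7,8 taken -> place at 9.
Table: [—, 766, —, —, 123, 311, 514, 21, 990, 278, —, —, 63, —, —, —, 696]

4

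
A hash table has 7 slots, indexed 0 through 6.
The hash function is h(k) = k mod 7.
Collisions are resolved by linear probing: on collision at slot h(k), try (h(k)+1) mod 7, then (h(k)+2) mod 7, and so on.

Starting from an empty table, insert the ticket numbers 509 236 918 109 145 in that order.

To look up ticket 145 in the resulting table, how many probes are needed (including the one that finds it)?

509: h=5 -> slot 5
236: h=5, probe 5,6 -> slot 6
918: h=1 -> slot 1
109: h=4 -> slot 4
145: h=5, probe 5,6,0 -> slot 0
Table: [145, 918, —, —, 109, 509, 236]
Lookup 145: h=5, probe 5,6,0 → found at 0.

3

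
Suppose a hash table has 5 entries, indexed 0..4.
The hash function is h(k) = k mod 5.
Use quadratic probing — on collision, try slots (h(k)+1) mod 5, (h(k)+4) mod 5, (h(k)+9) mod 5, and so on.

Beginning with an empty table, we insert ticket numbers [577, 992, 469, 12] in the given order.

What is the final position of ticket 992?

3

Insert 577: h=2, slot 2 empty => index 2.
Insert 992: h=2, slot 2 occupied => index 3.
Insert 469: h=4, slot 4 empty => index 4.
Insert 12: h=2, slots 2,3 occupied => index 1.
Table: [-, 12, 577, 992, 469]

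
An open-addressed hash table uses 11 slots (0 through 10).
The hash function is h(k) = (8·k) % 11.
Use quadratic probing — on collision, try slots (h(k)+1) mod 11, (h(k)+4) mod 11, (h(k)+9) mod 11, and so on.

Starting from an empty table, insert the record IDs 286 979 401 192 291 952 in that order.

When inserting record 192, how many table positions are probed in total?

2

286 hashes to 0; slot 0 is free => place at 0.
979 hashes to 0; 0 taken => place at 1.
401 hashes to 7; slot 7 is free => place at 7.
192 hashes to 7; 7 taken => place at 8.
291 hashes to 7; 7,8,0 taken => place at 5.
952 hashes to 4; slot 4 is free => place at 4.
Table: [286, 979, _, _, 952, 291, _, 401, 192, _, _]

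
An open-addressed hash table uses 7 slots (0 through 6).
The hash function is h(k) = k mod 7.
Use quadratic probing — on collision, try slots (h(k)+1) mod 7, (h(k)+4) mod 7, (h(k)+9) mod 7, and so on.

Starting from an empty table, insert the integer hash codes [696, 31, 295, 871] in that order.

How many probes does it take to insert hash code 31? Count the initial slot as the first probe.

696: h=3 -> slot 3
31: h=3, probe 3,4 -> slot 4
295: h=1 -> slot 1
871: h=3, probe 3,4,0 -> slot 0
Table: [871, 295, ∅, 696, 31, ∅, ∅]

2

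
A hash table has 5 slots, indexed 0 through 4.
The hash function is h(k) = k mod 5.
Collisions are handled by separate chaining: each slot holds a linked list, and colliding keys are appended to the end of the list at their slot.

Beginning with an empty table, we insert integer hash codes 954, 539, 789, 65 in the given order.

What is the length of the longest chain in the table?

Insert 954: h=4, bucket 4 empty → new chain.
Insert 539: h=4, bucket 4 nonempty → append to chain.
Insert 789: h=4, bucket 4 nonempty → append to chain.
Insert 65: h=0, bucket 0 empty → new chain.
Final buckets:
0: 65
1: _
2: _
3: _
4: 954 -> 539 -> 789

3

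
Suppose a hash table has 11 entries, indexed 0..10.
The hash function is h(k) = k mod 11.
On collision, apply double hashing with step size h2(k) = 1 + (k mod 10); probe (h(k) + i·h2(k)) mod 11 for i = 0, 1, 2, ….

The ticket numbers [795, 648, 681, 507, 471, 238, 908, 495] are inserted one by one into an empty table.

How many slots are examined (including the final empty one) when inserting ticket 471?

2

795: h=3 → slot 3
648: h=10 → slot 10
681: h=10, h2=2, probe 10,1 → slot 1
507: h=1, h2=8, probe 1,9 → slot 9
471: h=9, h2=2, probe 9,0 → slot 0
238: h=7 → slot 7
908: h=6 → slot 6
495: h=0, h2=6, probe 0,6,1,7,2 → slot 2
Table: [471, 681, 495, 795, _, _, 908, 238, _, 507, 648]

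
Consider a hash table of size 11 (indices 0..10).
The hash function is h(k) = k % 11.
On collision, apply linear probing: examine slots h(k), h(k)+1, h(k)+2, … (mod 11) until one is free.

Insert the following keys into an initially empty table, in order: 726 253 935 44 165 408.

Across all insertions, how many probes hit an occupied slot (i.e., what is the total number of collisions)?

14

726 hashes to 0; slot 0 is free => place at 0.
253 hashes to 0; 0 taken => place at 1.
935 hashes to 0; 0,1 taken => place at 2.
44 hashes to 0; 0,1,2 taken => place at 3.
165 hashes to 0; 0,1,2,3 taken => place at 4.
408 hashes to 1; 1,2,3,4 taken => place at 5.
Table: [726, 253, 935, 44, 165, 408, —, —, —, —, —]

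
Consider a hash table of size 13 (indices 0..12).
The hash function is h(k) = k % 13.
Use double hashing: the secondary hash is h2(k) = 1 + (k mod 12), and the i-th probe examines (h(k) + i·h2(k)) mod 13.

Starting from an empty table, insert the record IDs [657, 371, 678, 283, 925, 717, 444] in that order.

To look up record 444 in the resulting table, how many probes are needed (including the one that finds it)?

2

657 hashes to 7; slot 7 is free -> place at 7.
371 hashes to 7, h2=12; 7 taken -> place at 6.
678 hashes to 2; slot 2 is free -> place at 2.
283 hashes to 10; slot 10 is free -> place at 10.
925 hashes to 2, h2=2; 2 taken -> place at 4.
717 hashes to 2, h2=10; 2 taken -> place at 12.
444 hashes to 2, h2=1; 2 taken -> place at 3.
Table: [-, -, 678, 444, 925, -, 371, 657, -, -, 283, -, 717]
Lookup 444: h=2, h2=1, probe 2,3 → found at 3.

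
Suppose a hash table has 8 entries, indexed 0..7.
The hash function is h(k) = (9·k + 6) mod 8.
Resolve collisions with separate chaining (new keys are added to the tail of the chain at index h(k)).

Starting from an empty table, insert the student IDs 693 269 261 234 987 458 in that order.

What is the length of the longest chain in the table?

693 -> bucket 3
269 -> bucket 3 (collision)
261 -> bucket 3 (collision)
234 -> bucket 0
987 -> bucket 1
458 -> bucket 0 (collision)
Final buckets:
0: 234 -> 458
1: 987
2: _
3: 693 -> 269 -> 261
4: _
5: _
6: _
7: _

3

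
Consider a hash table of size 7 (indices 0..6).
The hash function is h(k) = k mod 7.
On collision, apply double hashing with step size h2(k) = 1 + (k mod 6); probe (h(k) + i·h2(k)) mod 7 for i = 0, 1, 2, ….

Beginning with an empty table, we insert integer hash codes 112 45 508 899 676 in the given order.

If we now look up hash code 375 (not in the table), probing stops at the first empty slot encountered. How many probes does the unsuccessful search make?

112 hashes to 0; slot 0 is free => place at 0.
45 hashes to 3; slot 3 is free => place at 3.
508 hashes to 4; slot 4 is free => place at 4.
899 hashes to 3, h2=6; 3 taken => place at 2.
676 hashes to 4, h2=5; 4,2,0 taken => place at 5.
Table: [112, ., 899, 45, 508, 676, .]
Lookup 375: h=4, h2=4, probe 4,1 → slot 1 empty, not found.

2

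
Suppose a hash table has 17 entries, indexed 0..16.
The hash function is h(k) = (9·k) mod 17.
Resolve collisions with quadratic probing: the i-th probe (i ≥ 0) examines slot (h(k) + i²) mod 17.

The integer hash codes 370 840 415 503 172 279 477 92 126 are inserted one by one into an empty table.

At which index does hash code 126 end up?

370: h=15 -> slot 15
840: h=12 -> slot 12
415: h=12, probe 12,13 -> slot 13
503: h=5 -> slot 5
172: h=1 -> slot 1
279: h=12, probe 12,13,16 -> slot 16
477: h=9 -> slot 9
92: h=12, probe 12,13,16,4 -> slot 4
126: h=12, probe 12,13,16,4,11 -> slot 11
Table: [-, 172, -, -, 92, 503, -, -, -, 477, -, 126, 840, 415, -, 370, 279]

11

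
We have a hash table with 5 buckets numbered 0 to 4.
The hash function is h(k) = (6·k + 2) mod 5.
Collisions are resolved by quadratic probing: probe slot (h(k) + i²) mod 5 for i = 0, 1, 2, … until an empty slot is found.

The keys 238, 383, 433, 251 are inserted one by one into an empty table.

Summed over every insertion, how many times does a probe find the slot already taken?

3

238 hashes to 0; slot 0 is free → place at 0.
383 hashes to 0; 0 taken → place at 1.
433 hashes to 0; 0,1 taken → place at 4.
251 hashes to 3; slot 3 is free → place at 3.
Table: [238, 383, ∅, 251, 433]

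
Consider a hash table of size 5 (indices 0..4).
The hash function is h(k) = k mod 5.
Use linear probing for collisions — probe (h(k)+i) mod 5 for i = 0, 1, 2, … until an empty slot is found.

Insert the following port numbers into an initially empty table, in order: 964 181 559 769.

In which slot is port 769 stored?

2

964: h=4 -> slot 4
181: h=1 -> slot 1
559: h=4, probe 4,0 -> slot 0
769: h=4, probe 4,0,1,2 -> slot 2
Table: [559, 181, 769, -, 964]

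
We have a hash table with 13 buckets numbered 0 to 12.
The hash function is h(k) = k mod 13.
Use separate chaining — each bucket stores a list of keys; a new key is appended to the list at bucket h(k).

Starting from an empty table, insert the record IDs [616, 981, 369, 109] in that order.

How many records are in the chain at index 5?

3

616 → bucket 5
981 → bucket 6
369 → bucket 5 (collision)
109 → bucket 5 (collision)
Final buckets:
0: ∅
1: ∅
2: ∅
3: ∅
4: ∅
5: 616 -> 369 -> 109
6: 981
7: ∅
8: ∅
9: ∅
10: ∅
11: ∅
12: ∅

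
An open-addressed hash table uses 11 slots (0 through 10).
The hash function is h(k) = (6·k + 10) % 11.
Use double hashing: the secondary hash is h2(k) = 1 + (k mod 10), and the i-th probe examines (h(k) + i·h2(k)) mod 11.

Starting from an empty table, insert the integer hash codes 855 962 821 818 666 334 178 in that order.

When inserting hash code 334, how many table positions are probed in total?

2

855: h=3 => slot 3
962: h=7 => slot 7
821: h=8 => slot 8
818: h=1 => slot 1
666: h=2 => slot 2
334: h=1, h2=5, probe 1,6 => slot 6
178: h=0 => slot 0
Table: [178, 818, 666, 855, ∅, ∅, 334, 962, 821, ∅, ∅]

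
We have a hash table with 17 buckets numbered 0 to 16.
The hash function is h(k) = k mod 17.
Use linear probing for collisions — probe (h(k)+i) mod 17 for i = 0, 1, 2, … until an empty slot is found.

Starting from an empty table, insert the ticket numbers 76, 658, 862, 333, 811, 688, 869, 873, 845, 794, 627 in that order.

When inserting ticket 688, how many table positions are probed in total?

2

76: h=8 -> slot 8
658: h=12 -> slot 12
862: h=12, probe 12,13 -> slot 13
333: h=10 -> slot 10
811: h=12, probe 12,13,14 -> slot 14
688: h=8, probe 8,9 -> slot 9
869: h=2 -> slot 2
873: h=6 -> slot 6
845: h=12, probe 12,13,14,15 -> slot 15
794: h=12, probe 12,13,14,15,16 -> slot 16
627: h=15, probe 15,16,0 -> slot 0
Table: [627, ∅, 869, ∅, ∅, ∅, 873, ∅, 76, 688, 333, ∅, 658, 862, 811, 845, 794]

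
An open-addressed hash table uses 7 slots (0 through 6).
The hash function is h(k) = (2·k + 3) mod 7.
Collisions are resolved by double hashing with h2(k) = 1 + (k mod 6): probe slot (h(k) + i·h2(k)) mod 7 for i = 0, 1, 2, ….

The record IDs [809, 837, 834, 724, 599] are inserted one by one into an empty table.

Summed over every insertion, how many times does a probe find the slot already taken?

809: h=4 => slot 4
837: h=4, h2=4, probe 4,1 => slot 1
834: h=5 => slot 5
724: h=2 => slot 2
599: h=4, h2=6, probe 4,3 => slot 3
Table: [., 837, 724, 599, 809, 834, .]

2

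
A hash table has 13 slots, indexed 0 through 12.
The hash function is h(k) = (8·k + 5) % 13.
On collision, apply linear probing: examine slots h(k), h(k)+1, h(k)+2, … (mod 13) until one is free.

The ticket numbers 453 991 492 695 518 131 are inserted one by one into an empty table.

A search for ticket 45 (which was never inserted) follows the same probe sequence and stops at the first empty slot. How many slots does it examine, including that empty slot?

453 hashes to 2; slot 2 is free -> place at 2.
991 hashes to 3; slot 3 is free -> place at 3.
492 hashes to 2; 2,3 taken -> place at 4.
695 hashes to 1; slot 1 is free -> place at 1.
518 hashes to 2; 2,3,4 taken -> place at 5.
131 hashes to 0; slot 0 is free -> place at 0.
Table: [131, 695, 453, 991, 492, 518, _, _, _, _, _, _, _]
Lookup 45: h=1, probe 1,2,3,4,5,6 → slot 6 empty, not found.

6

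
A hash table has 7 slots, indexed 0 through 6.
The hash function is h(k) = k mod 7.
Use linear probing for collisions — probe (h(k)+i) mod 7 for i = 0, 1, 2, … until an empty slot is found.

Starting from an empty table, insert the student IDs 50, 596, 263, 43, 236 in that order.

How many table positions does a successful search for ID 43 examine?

50 hashes to 1; slot 1 is free -> place at 1.
596 hashes to 1; 1 taken -> place at 2.
263 hashes to 4; slot 4 is free -> place at 4.
43 hashes to 1; 1,2 taken -> place at 3.
236 hashes to 5; slot 5 is free -> place at 5.
Table: [., 50, 596, 43, 263, 236, .]
Lookup 43: h=1, probe 1,2,3 → found at 3.

3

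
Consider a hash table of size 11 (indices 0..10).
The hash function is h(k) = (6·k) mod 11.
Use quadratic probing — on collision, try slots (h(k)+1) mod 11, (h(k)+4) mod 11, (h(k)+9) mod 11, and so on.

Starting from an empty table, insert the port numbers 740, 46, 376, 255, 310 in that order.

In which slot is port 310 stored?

740: h=7 -> slot 7
46: h=1 -> slot 1
376: h=1, probe 1,2 -> slot 2
255: h=1, probe 1,2,5 -> slot 5
310: h=1, probe 1,2,5,10 -> slot 10
Table: [_, 46, 376, _, _, 255, _, 740, _, _, 310]

10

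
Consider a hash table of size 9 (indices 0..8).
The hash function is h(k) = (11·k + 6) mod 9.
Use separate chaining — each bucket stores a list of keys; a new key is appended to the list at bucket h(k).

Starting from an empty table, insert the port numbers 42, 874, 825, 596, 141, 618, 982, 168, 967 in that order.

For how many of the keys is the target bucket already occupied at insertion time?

5

42 → bucket 0
874 → bucket 8
825 → bucket 0 (collision)
596 → bucket 1
141 → bucket 0 (collision)
618 → bucket 0 (collision)
982 → bucket 8 (collision)
168 → bucket 0 (collision)
967 → bucket 5
Final buckets:
0: 42 -> 825 -> 141 -> 618 -> 168
1: 596
2: .
3: .
4: .
5: 967
6: .
7: .
8: 874 -> 982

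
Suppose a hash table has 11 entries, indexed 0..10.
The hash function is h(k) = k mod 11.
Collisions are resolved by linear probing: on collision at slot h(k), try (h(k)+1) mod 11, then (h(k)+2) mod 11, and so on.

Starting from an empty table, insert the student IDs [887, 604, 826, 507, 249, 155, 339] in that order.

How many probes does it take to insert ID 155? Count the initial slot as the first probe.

887: h=7 -> slot 7
604: h=10 -> slot 10
826: h=1 -> slot 1
507: h=1, probe 1,2 -> slot 2
249: h=7, probe 7,8 -> slot 8
155: h=1, probe 1,2,3 -> slot 3
339: h=9 -> slot 9
Table: [∅, 826, 507, 155, ∅, ∅, ∅, 887, 249, 339, 604]

3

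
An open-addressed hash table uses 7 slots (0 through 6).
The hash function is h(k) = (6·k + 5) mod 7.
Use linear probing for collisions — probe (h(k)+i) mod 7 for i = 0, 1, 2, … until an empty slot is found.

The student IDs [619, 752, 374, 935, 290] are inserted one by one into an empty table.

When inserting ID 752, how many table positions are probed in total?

2

619 hashes to 2; slot 2 is free → place at 2.
752 hashes to 2; 2 taken → place at 3.
374 hashes to 2; 2,3 taken → place at 4.
935 hashes to 1; slot 1 is free → place at 1.
290 hashes to 2; 2,3,4 taken → place at 5.
Table: [., 935, 619, 752, 374, 290, .]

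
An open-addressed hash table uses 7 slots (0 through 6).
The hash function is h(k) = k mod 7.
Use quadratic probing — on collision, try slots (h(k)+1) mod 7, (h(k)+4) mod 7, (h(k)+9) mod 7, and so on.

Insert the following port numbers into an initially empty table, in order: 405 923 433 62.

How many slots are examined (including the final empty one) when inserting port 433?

3

405: h=6 => slot 6
923: h=6, probe 6,0 => slot 0
433: h=6, probe 6,0,3 => slot 3
62: h=6, probe 6,0,3,1 => slot 1
Table: [923, 62, —, 433, —, —, 405]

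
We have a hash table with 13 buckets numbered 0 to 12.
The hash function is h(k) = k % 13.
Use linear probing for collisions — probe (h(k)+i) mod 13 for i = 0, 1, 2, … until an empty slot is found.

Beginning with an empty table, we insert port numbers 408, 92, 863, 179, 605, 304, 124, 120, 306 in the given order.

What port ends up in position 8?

304

408 hashes to 5; slot 5 is free -> place at 5.
92 hashes to 1; slot 1 is free -> place at 1.
863 hashes to 5; 5 taken -> place at 6.
179 hashes to 10; slot 10 is free -> place at 10.
605 hashes to 7; slot 7 is free -> place at 7.
304 hashes to 5; 5,6,7 taken -> place at 8.
124 hashes to 7; 7,8 taken -> place at 9.
120 hashes to 3; slot 3 is free -> place at 3.
306 hashes to 7; 7,8,9,10 taken -> place at 11.
Table: [., 92, ., 120, ., 408, 863, 605, 304, 124, 179, 306, .]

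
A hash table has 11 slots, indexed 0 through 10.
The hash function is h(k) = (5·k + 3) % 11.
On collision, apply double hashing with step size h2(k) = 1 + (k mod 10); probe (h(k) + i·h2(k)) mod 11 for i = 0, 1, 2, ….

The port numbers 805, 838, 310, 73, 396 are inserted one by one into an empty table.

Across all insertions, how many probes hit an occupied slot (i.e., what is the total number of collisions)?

805 hashes to 2; slot 2 is free => place at 2.
838 hashes to 2, h2=9; 2 taken => place at 0.
310 hashes to 2, h2=1; 2 taken => place at 3.
73 hashes to 5; slot 5 is free => place at 5.
396 hashes to 3, h2=7; 3 taken => place at 10.
Table: [838, ., 805, 310, ., 73, ., ., ., ., 396]

3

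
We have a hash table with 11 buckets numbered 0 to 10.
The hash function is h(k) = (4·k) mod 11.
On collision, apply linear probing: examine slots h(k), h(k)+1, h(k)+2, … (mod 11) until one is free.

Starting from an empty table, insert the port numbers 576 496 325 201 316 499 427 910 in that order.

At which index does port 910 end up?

0

576 hashes to 5; slot 5 is free -> place at 5.
496 hashes to 4; slot 4 is free -> place at 4.
325 hashes to 2; slot 2 is free -> place at 2.
201 hashes to 1; slot 1 is free -> place at 1.
316 hashes to 10; slot 10 is free -> place at 10.
499 hashes to 5; 5 taken -> place at 6.
427 hashes to 3; slot 3 is free -> place at 3.
910 hashes to 10; 10 taken -> place at 0.
Table: [910, 201, 325, 427, 496, 576, 499, _, _, _, 316]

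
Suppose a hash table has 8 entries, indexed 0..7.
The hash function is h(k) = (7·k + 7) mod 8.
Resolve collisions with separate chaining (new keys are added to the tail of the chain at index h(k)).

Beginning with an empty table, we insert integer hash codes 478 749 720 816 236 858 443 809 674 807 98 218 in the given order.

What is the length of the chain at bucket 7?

2

Insert 478: h=1, bucket 1 empty -> new chain.
Insert 749: h=2, bucket 2 empty -> new chain.
Insert 720: h=7, bucket 7 empty -> new chain.
Insert 816: h=7, bucket 7 nonempty -> append to chain.
Insert 236: h=3, bucket 3 empty -> new chain.
Insert 858: h=5, bucket 5 empty -> new chain.
Insert 443: h=4, bucket 4 empty -> new chain.
Insert 809: h=6, bucket 6 empty -> new chain.
Insert 674: h=5, bucket 5 nonempty -> append to chain.
Insert 807: h=0, bucket 0 empty -> new chain.
Insert 98: h=5, bucket 5 nonempty -> append to chain.
Insert 218: h=5, bucket 5 nonempty -> append to chain.
Final buckets:
0: 807
1: 478
2: 749
3: 236
4: 443
5: 858 -> 674 -> 98 -> 218
6: 809
7: 720 -> 816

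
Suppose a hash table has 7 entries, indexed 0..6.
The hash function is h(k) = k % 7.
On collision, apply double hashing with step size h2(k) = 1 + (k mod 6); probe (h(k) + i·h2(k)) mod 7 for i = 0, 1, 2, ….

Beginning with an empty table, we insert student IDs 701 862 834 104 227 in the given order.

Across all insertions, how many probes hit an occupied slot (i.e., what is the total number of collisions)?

Insert 701: h=1, slot 1 empty => index 1.
Insert 862: h=1, h2=5, slot 1 occupied => index 6.
Insert 834: h=1, h2=1, slot 1 occupied => index 2.
Insert 104: h=6, h2=3, slots 6,2 occupied => index 5.
Insert 227: h=3, slot 3 empty => index 3.
Table: [—, 701, 834, 227, —, 104, 862]

4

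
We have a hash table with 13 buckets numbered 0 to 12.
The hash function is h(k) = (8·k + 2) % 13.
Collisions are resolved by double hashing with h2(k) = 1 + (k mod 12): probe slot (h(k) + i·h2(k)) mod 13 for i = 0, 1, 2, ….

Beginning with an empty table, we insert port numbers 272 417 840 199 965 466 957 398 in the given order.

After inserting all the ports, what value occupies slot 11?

272 hashes to 7; slot 7 is free → place at 7.
417 hashes to 10; slot 10 is free → place at 10.
840 hashes to 1; slot 1 is free → place at 1.
199 hashes to 8; slot 8 is free → place at 8.
965 hashes to 0; slot 0 is free → place at 0.
466 hashes to 12; slot 12 is free → place at 12.
957 hashes to 1, h2=10; 1 taken → place at 11.
398 hashes to 1, h2=3; 1 taken → place at 4.
Table: [965, 840, ∅, ∅, 398, ∅, ∅, 272, 199, ∅, 417, 957, 466]

957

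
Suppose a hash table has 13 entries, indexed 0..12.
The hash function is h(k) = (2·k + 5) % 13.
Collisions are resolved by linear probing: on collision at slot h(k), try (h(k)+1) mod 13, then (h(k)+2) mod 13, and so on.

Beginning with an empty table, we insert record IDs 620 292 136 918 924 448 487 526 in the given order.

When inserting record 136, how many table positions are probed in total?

2

Insert 620: h=10, slot 10 empty -> index 10.
Insert 292: h=4, slot 4 empty -> index 4.
Insert 136: h=4, slot 4 occupied -> index 5.
Insert 918: h=8, slot 8 empty -> index 8.
Insert 924: h=7, slot 7 empty -> index 7.
Insert 448: h=4, slots 4,5 occupied -> index 6.
Insert 487: h=4, slots 4,5,6,7,8 occupied -> index 9.
Insert 526: h=4, slots 4,5,6,7,8,9,10 occupied -> index 11.
Table: [., ., ., ., 292, 136, 448, 924, 918, 487, 620, 526, .]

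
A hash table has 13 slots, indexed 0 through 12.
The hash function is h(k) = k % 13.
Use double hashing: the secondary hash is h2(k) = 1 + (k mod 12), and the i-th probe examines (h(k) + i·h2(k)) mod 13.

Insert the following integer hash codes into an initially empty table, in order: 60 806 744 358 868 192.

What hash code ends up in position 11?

192

60 hashes to 8; slot 8 is free => place at 8.
806 hashes to 0; slot 0 is free => place at 0.
744 hashes to 3; slot 3 is free => place at 3.
358 hashes to 7; slot 7 is free => place at 7.
868 hashes to 10; slot 10 is free => place at 10.
192 hashes to 10, h2=1; 10 taken => place at 11.
Table: [806, ∅, ∅, 744, ∅, ∅, ∅, 358, 60, ∅, 868, 192, ∅]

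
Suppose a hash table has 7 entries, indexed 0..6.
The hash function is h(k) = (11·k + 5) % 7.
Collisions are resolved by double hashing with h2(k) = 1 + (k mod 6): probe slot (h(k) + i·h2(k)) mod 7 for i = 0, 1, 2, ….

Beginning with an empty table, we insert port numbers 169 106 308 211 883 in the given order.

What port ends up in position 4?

Insert 169: h=2, slot 2 empty -> index 2.
Insert 106: h=2, h2=5, slot 2 occupied -> index 0.
Insert 308: h=5, slot 5 empty -> index 5.
Insert 211: h=2, h2=2, slot 2 occupied -> index 4.
Insert 883: h=2, h2=2, slots 2,4 occupied -> index 6.
Table: [106, —, 169, —, 211, 308, 883]

211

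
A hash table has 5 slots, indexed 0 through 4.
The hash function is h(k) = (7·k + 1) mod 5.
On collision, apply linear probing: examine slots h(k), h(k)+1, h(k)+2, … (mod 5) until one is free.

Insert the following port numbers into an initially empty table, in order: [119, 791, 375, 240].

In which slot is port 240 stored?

119: h=4 => slot 4
791: h=3 => slot 3
375: h=1 => slot 1
240: h=1, probe 1,2 => slot 2
Table: [-, 375, 240, 791, 119]

2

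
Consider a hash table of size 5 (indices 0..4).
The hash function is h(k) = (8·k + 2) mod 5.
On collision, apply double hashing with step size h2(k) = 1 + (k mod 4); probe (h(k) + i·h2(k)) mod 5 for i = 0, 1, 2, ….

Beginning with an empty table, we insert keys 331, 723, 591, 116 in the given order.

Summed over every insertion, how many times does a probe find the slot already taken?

Insert 331: h=0, slot 0 empty -> index 0.
Insert 723: h=1, slot 1 empty -> index 1.
Insert 591: h=0, h2=4, slot 0 occupied -> index 4.
Insert 116: h=0, h2=1, slots 0,1 occupied -> index 2.
Table: [331, 723, 116, -, 591]

3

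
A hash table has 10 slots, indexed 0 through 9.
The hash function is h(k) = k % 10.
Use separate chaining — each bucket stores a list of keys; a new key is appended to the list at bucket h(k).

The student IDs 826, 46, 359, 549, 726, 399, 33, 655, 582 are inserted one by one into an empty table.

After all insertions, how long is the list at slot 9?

826 → bucket 6
46 → bucket 6 (collision)
359 → bucket 9
549 → bucket 9 (collision)
726 → bucket 6 (collision)
399 → bucket 9 (collision)
33 → bucket 3
655 → bucket 5
582 → bucket 2
Final buckets:
0: -
1: -
2: 582
3: 33
4: -
5: 655
6: 826 -> 46 -> 726
7: -
8: -
9: 359 -> 549 -> 399

3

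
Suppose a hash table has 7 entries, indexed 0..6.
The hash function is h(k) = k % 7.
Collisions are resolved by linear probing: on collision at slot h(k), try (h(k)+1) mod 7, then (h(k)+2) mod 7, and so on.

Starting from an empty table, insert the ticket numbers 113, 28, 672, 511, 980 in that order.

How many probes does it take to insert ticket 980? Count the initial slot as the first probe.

5

113: h=1 => slot 1
28: h=0 => slot 0
672: h=0, probe 0,1,2 => slot 2
511: h=0, probe 0,1,2,3 => slot 3
980: h=0, probe 0,1,2,3,4 => slot 4
Table: [28, 113, 672, 511, 980, —, —]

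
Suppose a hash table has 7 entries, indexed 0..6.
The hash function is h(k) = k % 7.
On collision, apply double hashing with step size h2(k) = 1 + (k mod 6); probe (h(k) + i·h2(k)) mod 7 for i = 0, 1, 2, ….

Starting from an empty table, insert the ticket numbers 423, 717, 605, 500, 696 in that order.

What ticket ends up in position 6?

500

Insert 423: h=3, slot 3 empty -> index 3.
Insert 717: h=3, h2=4, slot 3 occupied -> index 0.
Insert 605: h=3, h2=6, slot 3 occupied -> index 2.
Insert 500: h=3, h2=3, slot 3 occupied -> index 6.
Insert 696: h=3, h2=1, slot 3 occupied -> index 4.
Table: [717, ., 605, 423, 696, ., 500]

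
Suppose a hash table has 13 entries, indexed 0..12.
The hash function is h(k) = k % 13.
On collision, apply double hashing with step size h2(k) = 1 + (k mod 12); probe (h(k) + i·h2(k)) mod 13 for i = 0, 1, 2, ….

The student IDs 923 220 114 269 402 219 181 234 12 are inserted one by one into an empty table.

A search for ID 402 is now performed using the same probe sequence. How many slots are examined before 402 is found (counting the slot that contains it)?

923 hashes to 0; slot 0 is free → place at 0.
220 hashes to 12; slot 12 is free → place at 12.
114 hashes to 10; slot 10 is free → place at 10.
269 hashes to 9; slot 9 is free → place at 9.
402 hashes to 12, h2=7; 12 taken → place at 6.
219 hashes to 11; slot 11 is free → place at 11.
181 hashes to 12, h2=2; 12 taken → place at 1.
234 hashes to 0, h2=7; 0 taken → place at 7.
12 hashes to 12, h2=1; 12,0,1 taken → place at 2.
Table: [923, 181, 12, —, —, —, 402, 234, —, 269, 114, 219, 220]
Lookup 402: h=12, h2=7, probe 12,6 → found at 6.

2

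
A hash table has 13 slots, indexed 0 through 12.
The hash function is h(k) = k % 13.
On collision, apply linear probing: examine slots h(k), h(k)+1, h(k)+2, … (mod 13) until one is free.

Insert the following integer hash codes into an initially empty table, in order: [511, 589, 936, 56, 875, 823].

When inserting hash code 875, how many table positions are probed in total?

511 hashes to 4; slot 4 is free => place at 4.
589 hashes to 4; 4 taken => place at 5.
936 hashes to 0; slot 0 is free => place at 0.
56 hashes to 4; 4,5 taken => place at 6.
875 hashes to 4; 4,5,6 taken => place at 7.
823 hashes to 4; 4,5,6,7 taken => place at 8.
Table: [936, _, _, _, 511, 589, 56, 875, 823, _, _, _, _]

4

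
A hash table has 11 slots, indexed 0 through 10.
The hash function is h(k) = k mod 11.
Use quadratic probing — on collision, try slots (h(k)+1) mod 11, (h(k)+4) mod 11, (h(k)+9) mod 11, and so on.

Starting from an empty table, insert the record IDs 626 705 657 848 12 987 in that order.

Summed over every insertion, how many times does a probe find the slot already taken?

4

Insert 626: h=10, slot 10 empty -> index 10.
Insert 705: h=1, slot 1 empty -> index 1.
Insert 657: h=8, slot 8 empty -> index 8.
Insert 848: h=1, slot 1 occupied -> index 2.
Insert 12: h=1, slots 1,2 occupied -> index 5.
Insert 987: h=8, slot 8 occupied -> index 9.
Table: [_, 705, 848, _, _, 12, _, _, 657, 987, 626]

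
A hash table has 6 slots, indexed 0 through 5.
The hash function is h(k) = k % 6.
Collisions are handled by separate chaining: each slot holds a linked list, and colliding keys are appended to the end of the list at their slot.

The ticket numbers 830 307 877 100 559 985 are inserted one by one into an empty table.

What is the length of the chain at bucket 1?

4

Insert 830: h=2, bucket 2 empty → new chain.
Insert 307: h=1, bucket 1 empty → new chain.
Insert 877: h=1, bucket 1 nonempty → append to chain.
Insert 100: h=4, bucket 4 empty → new chain.
Insert 559: h=1, bucket 1 nonempty → append to chain.
Insert 985: h=1, bucket 1 nonempty → append to chain.
Final buckets:
0: —
1: 307 -> 877 -> 559 -> 985
2: 830
3: —
4: 100
5: —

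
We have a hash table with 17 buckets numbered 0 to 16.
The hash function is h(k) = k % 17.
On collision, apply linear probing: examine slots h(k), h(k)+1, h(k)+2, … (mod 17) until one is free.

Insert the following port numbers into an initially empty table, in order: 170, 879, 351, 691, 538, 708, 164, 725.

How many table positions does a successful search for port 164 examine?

6

Insert 170: h=0, slot 0 empty -> index 0.
Insert 879: h=12, slot 12 empty -> index 12.
Insert 351: h=11, slot 11 empty -> index 11.
Insert 691: h=11, slots 11,12 occupied -> index 13.
Insert 538: h=11, slots 11,12,13 occupied -> index 14.
Insert 708: h=11, slots 11,12,13,14 occupied -> index 15.
Insert 164: h=11, slots 11,12,13,14,15 occupied -> index 16.
Insert 725: h=11, slots 11,12,13,14,15,16,0 occupied -> index 1.
Table: [170, 725, ., ., ., ., ., ., ., ., ., 351, 879, 691, 538, 708, 164]
Lookup 164: h=11, probe 11,12,13,14,15,16 → found at 16.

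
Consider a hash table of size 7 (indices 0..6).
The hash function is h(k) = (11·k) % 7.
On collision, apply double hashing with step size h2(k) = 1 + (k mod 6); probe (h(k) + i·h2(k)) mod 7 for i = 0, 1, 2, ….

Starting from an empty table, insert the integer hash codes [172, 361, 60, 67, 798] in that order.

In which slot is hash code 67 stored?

172: h=2 -> slot 2
361: h=2, h2=2, probe 2,4 -> slot 4
60: h=2, h2=1, probe 2,3 -> slot 3
67: h=2, h2=2, probe 2,4,6 -> slot 6
798: h=0 -> slot 0
Table: [798, —, 172, 60, 361, —, 67]

6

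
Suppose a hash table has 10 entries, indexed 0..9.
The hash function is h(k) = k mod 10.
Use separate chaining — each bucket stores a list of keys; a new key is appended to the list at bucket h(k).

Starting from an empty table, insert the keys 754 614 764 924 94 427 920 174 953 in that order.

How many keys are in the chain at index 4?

6

754 → bucket 4
614 → bucket 4 (collision)
764 → bucket 4 (collision)
924 → bucket 4 (collision)
94 → bucket 4 (collision)
427 → bucket 7
920 → bucket 0
174 → bucket 4 (collision)
953 → bucket 3
Final buckets:
0: 920
1: _
2: _
3: 953
4: 754 -> 614 -> 764 -> 924 -> 94 -> 174
5: _
6: _
7: 427
8: _
9: _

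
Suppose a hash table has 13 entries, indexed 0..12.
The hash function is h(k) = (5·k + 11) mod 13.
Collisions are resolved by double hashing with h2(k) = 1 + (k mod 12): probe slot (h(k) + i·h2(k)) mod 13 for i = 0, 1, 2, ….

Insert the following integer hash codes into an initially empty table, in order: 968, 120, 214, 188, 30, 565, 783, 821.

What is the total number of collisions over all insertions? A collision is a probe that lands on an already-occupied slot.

968: h=2 -> slot 2
120: h=0 -> slot 0
214: h=2, h2=11, probe 2,0,11 -> slot 11
188: h=2, h2=9, probe 2,11,7 -> slot 7
30: h=5 -> slot 5
565: h=2, h2=2, probe 2,4 -> slot 4
783: h=0, h2=4, probe 0,4,8 -> slot 8
821: h=8, h2=6, probe 8,1 -> slot 1
Table: [120, 821, 968, -, 565, 30, -, 188, 783, -, -, 214, -]

8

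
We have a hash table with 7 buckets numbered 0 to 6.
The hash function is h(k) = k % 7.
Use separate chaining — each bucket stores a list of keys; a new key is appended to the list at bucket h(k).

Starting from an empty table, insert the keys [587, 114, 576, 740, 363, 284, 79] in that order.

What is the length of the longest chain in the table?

3

Insert 587: h=6, bucket 6 empty → new chain.
Insert 114: h=2, bucket 2 empty → new chain.
Insert 576: h=2, bucket 2 nonempty → append to chain.
Insert 740: h=5, bucket 5 empty → new chain.
Insert 363: h=6, bucket 6 nonempty → append to chain.
Insert 284: h=4, bucket 4 empty → new chain.
Insert 79: h=2, bucket 2 nonempty → append to chain.
Final buckets:
0: —
1: —
2: 114 -> 576 -> 79
3: —
4: 284
5: 740
6: 587 -> 363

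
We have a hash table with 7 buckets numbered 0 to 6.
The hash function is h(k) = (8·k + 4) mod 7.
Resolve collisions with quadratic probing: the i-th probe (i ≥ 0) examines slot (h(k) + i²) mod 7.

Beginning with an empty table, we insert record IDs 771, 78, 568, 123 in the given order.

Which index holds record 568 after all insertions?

2

Insert 771: h=5, slot 5 empty -> index 5.
Insert 78: h=5, slot 5 occupied -> index 6.
Insert 568: h=5, slots 5,6 occupied -> index 2.
Insert 123: h=1, slot 1 empty -> index 1.
Table: [_, 123, 568, _, _, 771, 78]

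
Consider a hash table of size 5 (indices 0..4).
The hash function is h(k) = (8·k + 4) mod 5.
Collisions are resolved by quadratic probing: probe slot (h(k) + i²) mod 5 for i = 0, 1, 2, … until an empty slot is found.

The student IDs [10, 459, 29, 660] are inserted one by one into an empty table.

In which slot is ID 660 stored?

10: h=4 → slot 4
459: h=1 → slot 1
29: h=1, probe 1,2 → slot 2
660: h=4, probe 4,0 → slot 0
Table: [660, 459, 29, ., 10]

0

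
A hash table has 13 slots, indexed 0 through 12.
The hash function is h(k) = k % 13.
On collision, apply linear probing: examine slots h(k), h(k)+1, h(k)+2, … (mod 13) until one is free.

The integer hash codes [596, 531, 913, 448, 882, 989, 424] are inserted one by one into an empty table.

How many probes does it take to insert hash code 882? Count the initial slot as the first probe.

3

Insert 596: h=11, slot 11 empty -> index 11.
Insert 531: h=11, slot 11 occupied -> index 12.
Insert 913: h=3, slot 3 empty -> index 3.
Insert 448: h=6, slot 6 empty -> index 6.
Insert 882: h=11, slots 11,12 occupied -> index 0.
Insert 989: h=1, slot 1 empty -> index 1.
Insert 424: h=8, slot 8 empty -> index 8.
Table: [882, 989, -, 913, -, -, 448, -, 424, -, -, 596, 531]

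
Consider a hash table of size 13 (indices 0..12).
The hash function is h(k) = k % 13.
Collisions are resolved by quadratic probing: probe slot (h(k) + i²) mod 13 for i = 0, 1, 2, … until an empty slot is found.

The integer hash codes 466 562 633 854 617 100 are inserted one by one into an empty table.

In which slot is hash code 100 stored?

466 hashes to 11; slot 11 is free -> place at 11.
562 hashes to 3; slot 3 is free -> place at 3.
633 hashes to 9; slot 9 is free -> place at 9.
854 hashes to 9; 9 taken -> place at 10.
617 hashes to 6; slot 6 is free -> place at 6.
100 hashes to 9; 9,10 taken -> place at 0.
Table: [100, —, —, 562, —, —, 617, —, —, 633, 854, 466, —]

0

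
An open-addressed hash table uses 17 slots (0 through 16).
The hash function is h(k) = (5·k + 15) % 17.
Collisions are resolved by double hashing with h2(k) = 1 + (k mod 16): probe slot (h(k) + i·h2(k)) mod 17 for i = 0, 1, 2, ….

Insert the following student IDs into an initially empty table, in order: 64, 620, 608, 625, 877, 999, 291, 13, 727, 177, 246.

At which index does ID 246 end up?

Insert 64: h=12, slot 12 empty => index 12.
Insert 620: h=4, slot 4 empty => index 4.
Insert 608: h=12, h2=1, slot 12 occupied => index 13.
Insert 625: h=12, h2=2, slot 12 occupied => index 14.
Insert 877: h=14, h2=14, slot 14 occupied => index 11.
Insert 999: h=12, h2=8, slot 12 occupied => index 3.
Insert 291: h=8, slot 8 empty => index 8.
Insert 13: h=12, h2=14, slot 12 occupied => index 9.
Insert 727: h=12, h2=8, slots 12,3,11 occupied => index 2.
Insert 177: h=16, slot 16 empty => index 16.
Insert 246: h=4, h2=7, slots 4,11 occupied => index 1.
Table: [—, 246, 727, 999, 620, —, —, —, 291, 13, —, 877, 64, 608, 625, —, 177]

1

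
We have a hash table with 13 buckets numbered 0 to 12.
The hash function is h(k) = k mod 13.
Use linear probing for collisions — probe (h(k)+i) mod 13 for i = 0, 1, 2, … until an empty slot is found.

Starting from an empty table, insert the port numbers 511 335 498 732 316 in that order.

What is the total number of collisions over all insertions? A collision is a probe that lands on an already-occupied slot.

511: h=4 => slot 4
335: h=10 => slot 10
498: h=4, probe 4,5 => slot 5
732: h=4, probe 4,5,6 => slot 6
316: h=4, probe 4,5,6,7 => slot 7
Table: [—, —, —, —, 511, 498, 732, 316, —, —, 335, —, —]

6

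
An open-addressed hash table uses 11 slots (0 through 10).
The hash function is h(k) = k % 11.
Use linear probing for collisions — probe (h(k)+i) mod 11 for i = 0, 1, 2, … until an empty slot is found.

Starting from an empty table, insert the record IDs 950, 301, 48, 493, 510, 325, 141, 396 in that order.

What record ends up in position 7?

510

950: h=4 -> slot 4
301: h=4, probe 4,5 -> slot 5
48: h=4, probe 4,5,6 -> slot 6
493: h=9 -> slot 9
510: h=4, probe 4,5,6,7 -> slot 7
325: h=6, probe 6,7,8 -> slot 8
141: h=9, probe 9,10 -> slot 10
396: h=0 -> slot 0
Table: [396, ., ., ., 950, 301, 48, 510, 325, 493, 141]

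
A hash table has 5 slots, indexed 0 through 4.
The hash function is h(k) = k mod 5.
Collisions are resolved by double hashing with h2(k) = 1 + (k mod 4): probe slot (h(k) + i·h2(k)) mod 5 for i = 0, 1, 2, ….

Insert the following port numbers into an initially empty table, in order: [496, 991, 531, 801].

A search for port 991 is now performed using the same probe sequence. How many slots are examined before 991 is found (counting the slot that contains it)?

2

496: h=1 => slot 1
991: h=1, h2=4, probe 1,0 => slot 0
531: h=1, h2=4, probe 1,0,4 => slot 4
801: h=1, h2=2, probe 1,3 => slot 3
Table: [991, 496, _, 801, 531]
Lookup 991: h=1, h2=4, probe 1,0 → found at 0.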